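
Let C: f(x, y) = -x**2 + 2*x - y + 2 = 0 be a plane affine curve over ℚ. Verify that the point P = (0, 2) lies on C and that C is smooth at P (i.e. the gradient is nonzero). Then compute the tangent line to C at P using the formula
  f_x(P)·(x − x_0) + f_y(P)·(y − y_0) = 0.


Tangent line at P: 2*x - y + 2 = 0.

Step 1: f(0, 2) = 0, so P lies on C.
Step 2: partial derivatives
  f_x(x, y) = 2 - 2*x, f_y(x, y) = -1.
  f_x(P) = 2, f_y(P) = -1 (gradient nonzero, so P is smooth).
Step 3: tangent line at P: 2·(x − 0) + -1·(y − 2) = 0.
Expanding: 2*x - y + 2 = 0.


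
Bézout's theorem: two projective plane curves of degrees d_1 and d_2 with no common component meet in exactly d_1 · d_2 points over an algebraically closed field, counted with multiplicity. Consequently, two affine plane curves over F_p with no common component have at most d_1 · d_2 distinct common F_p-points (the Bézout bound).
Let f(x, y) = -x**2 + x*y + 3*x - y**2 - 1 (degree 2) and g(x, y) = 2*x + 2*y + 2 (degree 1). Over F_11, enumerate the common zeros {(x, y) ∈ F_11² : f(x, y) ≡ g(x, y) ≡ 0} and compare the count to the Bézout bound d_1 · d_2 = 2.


Common zeros: {(5, 5), (6, 4)}; count = 2; Bézout bound = 2.

deg(f) = 2, deg(g) = 1, so Bézout bound = 2.
Scan x ∈ F_11. For each x, list the y ∈ F_11 with f(x, y) ≡ 0 and those with g(x, y) ≡ 0 (mod 11); the common zeros in that column are the intersection.
  x = 0: f ≡ 0 at y ∈ ∅; g ≡ 0 at y ∈ {10}; common: ∅.
  x = 1: f ≡ 0 at y ∈ {4, 8}; g ≡ 0 at y ∈ {9}; common: ∅.
  x = 2: f ≡ 0 at y ∈ ∅; g ≡ 0 at y ∈ {8}; common: ∅.
  x = 3: f ≡ 0 at y ∈ {5, 9}; g ≡ 0 at y ∈ {7}; common: ∅.
  x = 4: f ≡ 0 at y ∈ ∅; g ≡ 0 at y ∈ {6}; common: ∅.
  x = 5: f ≡ 0 at y ∈ {0, 5}; g ≡ 0 at y ∈ {5}; common: {5}.
  x = 6: f ≡ 0 at y ∈ {2, 4}; g ≡ 0 at y ∈ {4}; common: {4}.
  x = 7: f ≡ 0 at y ∈ ∅; g ≡ 0 at y ∈ {3}; common: ∅.
  x = 8: f ≡ 0 at y ∈ ∅; g ≡ 0 at y ∈ {2}; common: ∅.
  x = 9: f ≡ 0 at y ∈ {0, 9}; g ≡ 0 at y ∈ {1}; common: ∅.
  x = 10: f ≡ 0 at y ∈ {2, 8}; g ≡ 0 at y ∈ {0}; common: ∅.
Collecting: common zeros = {(5, 5), (6, 4)}, so the count is 2.
Comparison with the Bézout bound: 2 ≤ 2 = deg(f)·deg(g), as expected for curves with no common component (the bound is attained).


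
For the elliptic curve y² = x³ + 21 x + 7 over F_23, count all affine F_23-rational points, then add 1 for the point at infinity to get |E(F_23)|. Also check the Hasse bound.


Affine points = {(1, 11), (1, 12), (6, 2), (6, 21), (12, 3), (12, 20), (13, 4), (13, 19), (14, 3), (14, 20), (16, 0), (20, 3), (20, 20), (21, 7), (21, 16), (22, 10), (22, 13)}; affine count = 17; |E(F_23)| = 18.

Discriminant check: Δ ∝ 4a³ + 27b² = 4·21³ + 27·7² = 4·9261 + 27·49 ≡ 3 (mod 23). Nonzero ⇒ E is nonsingular.
For each x ∈ F_23, compute rhs = x³ + 21·x + 7 mod 23, then count y ∈ F_23 with y² ≡ rhs.
  x = 0: rhs = 7, matching y values: none (0 points).
  x = 1: rhs = 6, matching y values: 11, 12 (2 points).
  x = 2: rhs = 11, matching y values: none (0 points).
  x = 3: rhs = 5, matching y values: none (0 points).
  x = 4: rhs = 17, matching y values: none (0 points).
  x = 5: rhs = 7, matching y values: none (0 points).
  x = 6: rhs = 4, matching y values: 2, 21 (2 points).
  x = 7: rhs = 14, matching y values: none (0 points).
  x = 8: rhs = 20, matching y values: none (0 points).
  x = 9: rhs = 5, matching y values: none (0 points).
  x = 10: rhs = 21, matching y values: none (0 points).
  x = 11: rhs = 5, matching y values: none (0 points).
  x = 12: rhs = 9, matching y values: 3, 20 (2 points).
  x = 13: rhs = 16, matching y values: 4, 19 (2 points).
  x = 14: rhs = 9, matching y values: 3, 20 (2 points).
  x = 15: rhs = 17, matching y values: none (0 points).
  x = 16: rhs = 0, matching y values: 0 (1 points).
  x = 17: rhs = 10, matching y values: none (0 points).
  x = 18: rhs = 7, matching y values: none (0 points).
  x = 19: rhs = 20, matching y values: none (0 points).
  x = 20: rhs = 9, matching y values: 3, 20 (2 points).
  x = 21: rhs = 3, matching y values: 7, 16 (2 points).
  x = 22: rhs = 8, matching y values: 10, 13 (2 points).
Total affine count: 17.
Full point count |E(F_23)| = 17 + 1 = 18.
Hasse bound: |18 − (23+1)| = |-6| = 6 ≤ 2√23 ≈ 9.5917 ✓.


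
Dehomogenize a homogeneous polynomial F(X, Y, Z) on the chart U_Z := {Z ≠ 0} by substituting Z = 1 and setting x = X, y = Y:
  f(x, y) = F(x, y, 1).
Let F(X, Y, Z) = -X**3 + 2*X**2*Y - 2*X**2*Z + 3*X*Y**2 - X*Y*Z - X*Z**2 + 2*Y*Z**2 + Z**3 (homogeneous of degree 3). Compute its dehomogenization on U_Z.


f(x, y) = -x**3 + 2*x**2*y - 2*x**2 + 3*x*y**2 - x*y - x + 2*y + 1

On U_Z we set Z = 1. Each monomial c·X^i·Y^j·Z^k in F becomes c·x^i·y^j·1^k = c·x^i·y^j.
Substituting Z = 1: F(X, Y, 1) = -x**3 + 2*x**2*y - 2*x**2 + 3*x*y**2 - x*y - x + 2*y + 1.
Note: deg(f) ≤ deg(F) = 3; strict inequality happens when F is divisible by Z (lost terms).


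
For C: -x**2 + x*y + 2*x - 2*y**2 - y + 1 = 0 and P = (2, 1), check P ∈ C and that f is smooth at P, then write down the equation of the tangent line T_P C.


Tangent line at P: -x - 3*y + 5 = 0.

Step 1: f(2, 1) = 0, so P lies on C.
Step 2: partial derivatives
  f_x(x, y) = -2*x + y + 2, f_y(x, y) = x - 4*y - 1.
  f_x(P) = -1, f_y(P) = -3 (gradient nonzero, so P is smooth).
Step 3: tangent line at P: -1·(x − 2) + -3·(y − 1) = 0.
Expanding: -x - 3*y + 5 = 0.


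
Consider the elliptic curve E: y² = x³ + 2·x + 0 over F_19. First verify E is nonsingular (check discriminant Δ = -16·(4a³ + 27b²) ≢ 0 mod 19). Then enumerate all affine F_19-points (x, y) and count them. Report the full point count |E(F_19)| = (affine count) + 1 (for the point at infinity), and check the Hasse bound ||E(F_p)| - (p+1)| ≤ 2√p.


Affine points = {(0, 0), (6, 0), (9, 5), (9, 14), (11, 2), (11, 17), (12, 2), (12, 17), (13, 0), (14, 6), (14, 13), (15, 2), (15, 17), (16, 9), (16, 10), (17, 8), (17, 11), (18, 4), (18, 15)}; affine count = 19; |E(F_19)| = 20.

Discriminant check: Δ ∝ 4a³ + 27b² = 4·2³ + 27·0² = 4·8 + 27·0 ≡ 13 (mod 19). Nonzero ⇒ E is nonsingular.
For each x ∈ F_19, compute rhs = x³ + 2·x + 0 mod 19, then count y ∈ F_19 with y² ≡ rhs.
  x = 0: rhs = 0, matching y values: 0 (1 points).
  x = 1: rhs = 3, matching y values: none (0 points).
  x = 2: rhs = 12, matching y values: none (0 points).
  x = 3: rhs = 14, matching y values: none (0 points).
  x = 4: rhs = 15, matching y values: none (0 points).
  x = 5: rhs = 2, matching y values: none (0 points).
  x = 6: rhs = 0, matching y values: 0 (1 points).
  x = 7: rhs = 15, matching y values: none (0 points).
  x = 8: rhs = 15, matching y values: none (0 points).
  x = 9: rhs = 6, matching y values: 5, 14 (2 points).
  x = 10: rhs = 13, matching y values: none (0 points).
  x = 11: rhs = 4, matching y values: 2, 17 (2 points).
  x = 12: rhs = 4, matching y values: 2, 17 (2 points).
  x = 13: rhs = 0, matching y values: 0 (1 points).
  x = 14: rhs = 17, matching y values: 6, 13 (2 points).
  x = 15: rhs = 4, matching y values: 2, 17 (2 points).
  x = 16: rhs = 5, matching y values: 9, 10 (2 points).
  x = 17: rhs = 7, matching y values: 8, 11 (2 points).
  x = 18: rhs = 16, matching y values: 4, 15 (2 points).
Total affine count: 19.
Full point count |E(F_19)| = 19 + 1 = 20.
Hasse bound: |20 − (19+1)| = |0| = 0 ≤ 2√19 ≈ 8.7178 ✓.


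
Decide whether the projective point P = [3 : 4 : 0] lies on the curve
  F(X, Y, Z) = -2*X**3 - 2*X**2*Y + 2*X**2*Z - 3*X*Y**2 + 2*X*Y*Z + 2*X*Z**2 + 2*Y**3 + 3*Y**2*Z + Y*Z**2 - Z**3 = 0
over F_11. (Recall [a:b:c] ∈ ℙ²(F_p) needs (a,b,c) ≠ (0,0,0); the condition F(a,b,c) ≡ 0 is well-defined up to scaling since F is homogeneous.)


F(3,4,0) ≡ 1 (mod 11); P is NOT on the curve.

Evaluate F(3, 4, 0) term-by-term (mod 11).
  -2*X**3 ↦ -2·27·1·1 = -54
  -2*X**2*Y ↦ -2·9·4·1 = -72
  2*X**2*Z ↦ 2·9·1·0 = 0
  -3*X*Y**2 ↦ -3·3·16·1 = -144
  2*X*Y*Z ↦ 2·3·4·0 = 0
  2*X*Z**2 ↦ 2·3·1·0 = 0
  2*Y**3 ↦ 2·1·64·1 = 128
  3*Y**2*Z ↦ 3·1·16·0 = 0
  Y*Z**2 ↦ 1·1·4·0 = 0
  -Z**3 ↦ -1·1·1·0 = 0
Sum: F(3, 4, 0) = (-54) + (-72) + (0) + (-144) + (0) + (0) + (128) + (0) + (0) + (0) = -142.
Reducing mod 11: -142 ≡ 1 (mod 11).
Since F(a, b, c) ≡ 1 ≠ 0 (mod 11), P does NOT lie on the curve.


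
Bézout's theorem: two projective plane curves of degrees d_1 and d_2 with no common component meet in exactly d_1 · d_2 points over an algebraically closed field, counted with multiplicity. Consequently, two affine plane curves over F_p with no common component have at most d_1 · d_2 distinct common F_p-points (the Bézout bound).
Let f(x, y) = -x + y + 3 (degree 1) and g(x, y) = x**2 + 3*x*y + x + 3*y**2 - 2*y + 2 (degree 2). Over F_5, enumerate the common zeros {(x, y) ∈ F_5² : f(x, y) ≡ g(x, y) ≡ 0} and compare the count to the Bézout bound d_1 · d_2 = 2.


Common zeros: {(0, 2), (4, 1)}; count = 2; Bézout bound = 2.

deg(f) = 1, deg(g) = 2, so Bézout bound = 2.
Scan x ∈ F_5. For each x, list the y ∈ F_5 with f(x, y) ≡ 0 and those with g(x, y) ≡ 0 (mod 5); the common zeros in that column are the intersection.
  x = 0: f ≡ 0 at y ∈ {2}; g ≡ 0 at y ∈ {2}; common: {2}.
  x = 1: f ≡ 0 at y ∈ {3}; g ≡ 0 at y ∈ ∅; common: ∅.
  x = 2: f ≡ 0 at y ∈ {4}; g ≡ 0 at y ∈ {1}; common: ∅.
  x = 3: f ≡ 0 at y ∈ {0}; g ≡ 0 at y ∈ {2, 4}; common: ∅.
  x = 4: f ≡ 0 at y ∈ {1}; g ≡ 0 at y ∈ {1, 4}; common: {1}.
Collecting: common zeros = {(0, 2), (4, 1)}, so the count is 2.
Comparison with the Bézout bound: 2 ≤ 2 = deg(f)·deg(g), as expected for curves with no common component (the bound is attained).


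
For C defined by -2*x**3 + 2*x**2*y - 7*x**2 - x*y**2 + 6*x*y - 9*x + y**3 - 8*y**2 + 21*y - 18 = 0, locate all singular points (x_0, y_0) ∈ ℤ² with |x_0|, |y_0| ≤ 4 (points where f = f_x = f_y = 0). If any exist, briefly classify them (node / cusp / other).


Singular points: {(0, 3)}; classification: node.

Compute partial derivatives:
  f_x = -6*x**2 + 4*x*y - 14*x - y**2 + 6*y - 9.
  f_y = 2*x**2 - 2*x*y + 6*x + 3*y**2 - 16*y + 21.
Scan x_0 ∈ {−4, ..., 4}. For each x_0, f_y(x_0, y) is a polynomial in y; find its integer roots y ∈ {−4, ..., 4}, then test f_x and f at those candidates.
  x = -4: f_y(-4, y) = 3*y**2 - 8*y + 29; no integer root y with |y| ≤ 4.
  x = -3: f_y(-3, y) = 3*y**2 - 10*y + 21; no integer root y with |y| ≤ 4.
  x = -2: f_y(-2, y) = 3*y**2 - 12*y + 17; no integer root y with |y| ≤ 4.
  x = -1: f_y(-1, y) = 3*y**2 - 14*y + 17; no integer root y with |y| ≤ 4.
  x = 0: f_y(0, y) = 3*y**2 - 16*y + 21; vanishes at y ∈ {3}. (0, 3): f_x = 0, f = 0 — SINGULAR.
  x = 1: f_y(1, y) = 3*y**2 - 18*y + 29; no integer root y with |y| ≤ 4.
  x = 2: f_y(2, y) = 3*y**2 - 20*y + 41; no integer root y with |y| ≤ 4.
  x = 3: f_y(3, y) = 3*y**2 - 22*y + 57; no integer root y with |y| ≤ 4.
  x = 4: f_y(4, y) = 3*y**2 - 24*y + 77; no integer root y with |y| ≤ 4.
Only singular point on the grid: (0, 3).
Classify: substitute x = 0 + u, y = 3 + v and expand: f = -2*u**3 + 2*u**2*v - u**2 - u*v**2 + v**3 + v**2.
No constant or linear terms (consistent with a singular point). Quadratic part: -u**2 + v**2. Cubic part: -2*u**3 + 2*u**2*v - u*v**2 + v**3.
The quadratic part v**2 - u**2 = (v − u)(v + u) splits into two distinct linear factors, so there are two distinct tangent lines y − 3 = ±(x − 0) — this is a node (ordinary double point).
Classification: node.


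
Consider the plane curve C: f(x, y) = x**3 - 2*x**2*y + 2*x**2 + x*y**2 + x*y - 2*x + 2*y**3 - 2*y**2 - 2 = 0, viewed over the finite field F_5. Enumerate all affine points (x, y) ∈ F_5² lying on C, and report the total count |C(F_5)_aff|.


Affine F_5-points: {(2, 0), (3, 1), (3, 3)}; count = 3.

For each of the 25 pairs (x, y) ∈ F_5², evaluate f(x, y) mod 5. Record the zeros.
  x = 0: [0↦3, 1↦3, 2↦1, 3↦4, 4↦4]  zeros at y ∈ ∅
  x = 1: [0↦4, 1↦4, 2↦4, 3↦1, 4↦2]  zeros at y ∈ ∅
  x = 2: [0↦0, 1↦1, 2↦4, 3↦1, 4↦4]  zeros at y ∈ {0}
  x = 3: [0↦2, 1↦0, 2↦2, 3↦0, 4↦1]  zeros at y ∈ {1, 3}
  x = 4: [0↦1, 1↦2, 2↦4, 3↦4, 4↦4]  zeros at y ∈ ∅
Collecting zeros: affine points = {(2, 0), (3, 1), (3, 3)}.
Total count |C(F_5)_aff| = 3.


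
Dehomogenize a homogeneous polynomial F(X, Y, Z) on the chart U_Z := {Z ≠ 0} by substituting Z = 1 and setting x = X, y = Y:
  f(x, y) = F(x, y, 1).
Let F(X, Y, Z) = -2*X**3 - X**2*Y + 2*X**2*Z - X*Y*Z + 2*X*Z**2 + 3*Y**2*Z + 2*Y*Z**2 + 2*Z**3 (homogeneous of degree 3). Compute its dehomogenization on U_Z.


f(x, y) = -2*x**3 - x**2*y + 2*x**2 - x*y + 2*x + 3*y**2 + 2*y + 2

On U_Z we set Z = 1. Each monomial c·X^i·Y^j·Z^k in F becomes c·x^i·y^j·1^k = c·x^i·y^j.
Substituting Z = 1: F(X, Y, 1) = -2*x**3 - x**2*y + 2*x**2 - x*y + 2*x + 3*y**2 + 2*y + 2.
Note: deg(f) ≤ deg(F) = 3; strict inequality happens when F is divisible by Z (lost terms).


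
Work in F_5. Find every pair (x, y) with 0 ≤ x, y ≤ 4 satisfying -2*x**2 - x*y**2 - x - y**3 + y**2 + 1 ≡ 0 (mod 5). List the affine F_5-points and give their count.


Affine F_5-points: {(1, 2), (2, 3), (3, 0), (3, 3), (4, 0), (4, 2)}; count = 6.

For each of the 25 pairs (x, y) ∈ F_5², evaluate f(x, y) mod 5. Record the zeros.
  x = 0: [0↦1, 1↦1, 2↦2, 3↦3, 4↦3]  zeros at y ∈ ∅
  x = 1: [0↦3, 1↦2, 2↦0, 3↦1, 4↦4]  zeros at y ∈ {2}
  x = 2: [0↦1, 1↦4, 2↦4, 3↦0, 4↦1]  zeros at y ∈ {3}
  x = 3: [0↦0, 1↦2, 2↦4, 3↦0, 4↦4]  zeros at y ∈ {0, 3}
  x = 4: [0↦0, 1↦1, 2↦0, 3↦1, 4↦3]  zeros at y ∈ {0, 2}
Collecting zeros: affine points = {(1, 2), (2, 3), (3, 0), (3, 3), (4, 0), (4, 2)}.
Total count |C(F_5)_aff| = 6.


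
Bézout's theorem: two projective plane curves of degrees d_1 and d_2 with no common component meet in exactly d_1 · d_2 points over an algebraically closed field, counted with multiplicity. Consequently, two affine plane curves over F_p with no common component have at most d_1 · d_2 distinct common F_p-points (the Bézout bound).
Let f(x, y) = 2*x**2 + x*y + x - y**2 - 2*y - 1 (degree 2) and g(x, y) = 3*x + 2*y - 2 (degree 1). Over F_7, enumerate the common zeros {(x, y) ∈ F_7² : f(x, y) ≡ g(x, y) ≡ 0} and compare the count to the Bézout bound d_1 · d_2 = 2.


Common zeros: {(4, 2)}; count = 1; Bézout bound = 2.

deg(f) = 2, deg(g) = 1, so Bézout bound = 2.
Scan x ∈ F_7. For each x, list the y ∈ F_7 with f(x, y) ≡ 0 and those with g(x, y) ≡ 0 (mod 7); the common zeros in that column are the intersection.
  x = 0: f ≡ 0 at y ∈ {6}; g ≡ 0 at y ∈ {1}; common: ∅.
  x = 1: f ≡ 0 at y ∈ {1, 5}; g ≡ 0 at y ∈ {3}; common: ∅.
  x = 2: f ≡ 0 at y ∈ {3, 4}; g ≡ 0 at y ∈ {5}; common: ∅.
  x = 3: f ≡ 0 at y ∈ {3, 5}; g ≡ 0 at y ∈ {0}; common: ∅.
  x = 4: f ≡ 0 at y ∈ {0, 2}; g ≡ 0 at y ∈ {2}; common: {2}.
  x = 5: f ≡ 0 at y ∈ {1, 2}; g ≡ 0 at y ∈ {4}; common: ∅.
  x = 6: f ≡ 0 at y ∈ {0, 4}; g ≡ 0 at y ∈ {6}; common: ∅.
Collecting: common zeros = {(4, 2)}, so the count is 1.
Comparison with the Bézout bound: 1 ≤ 2 = deg(f)·deg(g), as expected for curves with no common component (the affine F_7-count falls short of the bound because intersections may lie at infinity, over extension fields, or carry multiplicity).


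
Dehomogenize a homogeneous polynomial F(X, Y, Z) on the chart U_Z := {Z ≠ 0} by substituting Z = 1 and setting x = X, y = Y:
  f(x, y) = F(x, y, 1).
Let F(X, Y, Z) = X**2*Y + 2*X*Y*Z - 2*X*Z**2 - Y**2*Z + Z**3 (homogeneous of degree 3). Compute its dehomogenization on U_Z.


f(x, y) = x**2*y + 2*x*y - 2*x - y**2 + 1

On U_Z we set Z = 1. Each monomial c·X^i·Y^j·Z^k in F becomes c·x^i·y^j·1^k = c·x^i·y^j.
Substituting Z = 1: F(X, Y, 1) = x**2*y + 2*x*y - 2*x - y**2 + 1.
Note: deg(f) ≤ deg(F) = 3; strict inequality happens when F is divisible by Z (lost terms).


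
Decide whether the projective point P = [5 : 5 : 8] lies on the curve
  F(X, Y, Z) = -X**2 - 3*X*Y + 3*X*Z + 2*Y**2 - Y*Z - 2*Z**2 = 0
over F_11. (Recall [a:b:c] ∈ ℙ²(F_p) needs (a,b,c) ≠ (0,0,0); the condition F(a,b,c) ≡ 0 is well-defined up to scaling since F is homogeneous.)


F(5,5,8) ≡ 1 (mod 11); P is NOT on the curve.

Evaluate F(5, 5, 8) term-by-term (mod 11).
  -X**2 ↦ -1·25·1·1 = -25
  -3*X*Y ↦ -3·5·5·1 = -75
  3*X*Z ↦ 3·5·1·8 = 120
  2*Y**2 ↦ 2·1·25·1 = 50
  -Y*Z ↦ -1·1·5·8 = -40
  -2*Z**2 ↦ -2·1·1·64 = -128
Sum: F(5, 5, 8) = (-25) + (-75) + (120) + (50) + (-40) + (-128) = -98.
Reducing mod 11: -98 ≡ 1 (mod 11).
Since F(a, b, c) ≡ 1 ≠ 0 (mod 11), P does NOT lie on the curve.


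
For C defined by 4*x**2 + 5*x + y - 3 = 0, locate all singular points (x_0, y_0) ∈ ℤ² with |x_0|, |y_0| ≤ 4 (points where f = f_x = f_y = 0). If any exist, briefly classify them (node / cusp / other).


No singular points in the scanned grid; C is smooth there.

Compute partial derivatives:
  f_x = 8*x + 5.
  f_y = 1.
f_y = 1 is a nonzero constant, so f_y never vanishes: no point (x, y) can satisfy f = f_x = f_y = 0. In particular no (x, y) ∈ {−4, ..., 4}² is singular; the curve is smooth.


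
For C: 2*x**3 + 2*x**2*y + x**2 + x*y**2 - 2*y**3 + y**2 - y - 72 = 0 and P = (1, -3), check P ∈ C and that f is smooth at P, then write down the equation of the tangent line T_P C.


Tangent line at P: 5*x - 65*y - 200 = 0.

Step 1: f(1, -3) = 0, so P lies on C.
Step 2: partial derivatives
  f_x(x, y) = 6*x**2 + 4*x*y + 2*x + y**2, f_y(x, y) = 2*x**2 + 2*x*y - 6*y**2 + 2*y - 1.
  f_x(P) = 5, f_y(P) = -65 (gradient nonzero, so P is smooth).
Step 3: tangent line at P: 5·(x − 1) + -65·(y − -3) = 0.
Expanding: 5*x - 65*y - 200 = 0.


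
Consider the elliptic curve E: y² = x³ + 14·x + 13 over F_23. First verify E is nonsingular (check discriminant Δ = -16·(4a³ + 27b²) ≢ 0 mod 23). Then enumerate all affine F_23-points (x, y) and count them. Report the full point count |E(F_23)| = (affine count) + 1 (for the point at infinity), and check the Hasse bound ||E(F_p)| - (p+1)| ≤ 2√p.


Affine points = {(0, 6), (0, 17), (2, 7), (2, 16), (3, 6), (3, 17), (4, 8), (4, 15), (5, 1), (5, 22), (8, 4), (8, 19), (10, 7), (10, 16), (11, 7), (11, 16), (12, 0), (13, 0), (14, 3), (14, 20), (16, 3), (16, 20), (17, 9), (17, 14), (18, 5), (18, 18), (19, 10), (19, 13), (20, 6), (20, 17), (21, 0)}; affine count = 31; |E(F_23)| = 32.

Discriminant check: Δ ∝ 4a³ + 27b² = 4·14³ + 27·13² = 4·2744 + 27·169 ≡ 14 (mod 23). Nonzero ⇒ E is nonsingular.
For each x ∈ F_23, compute rhs = x³ + 14·x + 13 mod 23, then count y ∈ F_23 with y² ≡ rhs.
  x = 0: rhs = 13, matching y values: 6, 17 (2 points).
  x = 1: rhs = 5, matching y values: none (0 points).
  x = 2: rhs = 3, matching y values: 7, 16 (2 points).
  x = 3: rhs = 13, matching y values: 6, 17 (2 points).
  x = 4: rhs = 18, matching y values: 8, 15 (2 points).
  x = 5: rhs = 1, matching y values: 1, 22 (2 points).
  x = 6: rhs = 14, matching y values: none (0 points).
  x = 7: rhs = 17, matching y values: none (0 points).
  x = 8: rhs = 16, matching y values: 4, 19 (2 points).
  x = 9: rhs = 17, matching y values: none (0 points).
  x = 10: rhs = 3, matching y values: 7, 16 (2 points).
  x = 11: rhs = 3, matching y values: 7, 16 (2 points).
  x = 12: rhs = 0, matching y values: 0 (1 points).
  x = 13: rhs = 0, matching y values: 0 (1 points).
  x = 14: rhs = 9, matching y values: 3, 20 (2 points).
  x = 15: rhs = 10, matching y values: none (0 points).
  x = 16: rhs = 9, matching y values: 3, 20 (2 points).
  x = 17: rhs = 12, matching y values: 9, 14 (2 points).
  x = 18: rhs = 2, matching y values: 5, 18 (2 points).
  x = 19: rhs = 8, matching y values: 10, 13 (2 points).
  x = 20: rhs = 13, matching y values: 6, 17 (2 points).
  x = 21: rhs = 0, matching y values: 0 (1 points).
  x = 22: rhs = 21, matching y values: none (0 points).
Total affine count: 31.
Full point count |E(F_23)| = 31 + 1 = 32.
Hasse bound: |32 − (23+1)| = |8| = 8 ≤ 2√23 ≈ 9.5917 ✓.


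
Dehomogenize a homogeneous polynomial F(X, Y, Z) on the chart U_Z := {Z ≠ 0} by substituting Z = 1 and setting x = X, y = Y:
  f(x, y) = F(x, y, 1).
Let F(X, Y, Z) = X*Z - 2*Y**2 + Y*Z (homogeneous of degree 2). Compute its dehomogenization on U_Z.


f(x, y) = x - 2*y**2 + y

On U_Z we set Z = 1. Each monomial c·X^i·Y^j·Z^k in F becomes c·x^i·y^j·1^k = c·x^i·y^j.
Substituting Z = 1: F(X, Y, 1) = x - 2*y**2 + y.
Note: deg(f) ≤ deg(F) = 2; strict inequality happens when F is divisible by Z (lost terms).


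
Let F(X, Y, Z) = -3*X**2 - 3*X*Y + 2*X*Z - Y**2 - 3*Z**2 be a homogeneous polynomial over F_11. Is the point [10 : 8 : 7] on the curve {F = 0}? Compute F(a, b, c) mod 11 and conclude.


F(10,8,7) ≡ 5 (mod 11); P is NOT on the curve.

Evaluate F(10, 8, 7) term-by-term (mod 11).
  -3*X**2 ↦ -3·100·1·1 = -300
  -3*X*Y ↦ -3·10·8·1 = -240
  2*X*Z ↦ 2·10·1·7 = 140
  -Y**2 ↦ -1·1·64·1 = -64
  -3*Z**2 ↦ -3·1·1·49 = -147
Sum: F(10, 8, 7) = (-300) + (-240) + (140) + (-64) + (-147) = -611.
Reducing mod 11: -611 ≡ 5 (mod 11).
Since F(a, b, c) ≡ 5 ≠ 0 (mod 11), P does NOT lie on the curve.


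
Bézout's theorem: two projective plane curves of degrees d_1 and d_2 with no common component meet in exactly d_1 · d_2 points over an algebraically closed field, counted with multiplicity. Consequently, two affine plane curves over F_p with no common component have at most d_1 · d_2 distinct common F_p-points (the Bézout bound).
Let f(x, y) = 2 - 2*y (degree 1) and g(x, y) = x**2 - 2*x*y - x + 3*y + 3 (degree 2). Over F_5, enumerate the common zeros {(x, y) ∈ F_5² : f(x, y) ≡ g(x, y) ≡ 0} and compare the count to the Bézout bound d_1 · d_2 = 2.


Common zeros: {(4, 1)}; count = 1; Bézout bound = 2.

deg(f) = 1, deg(g) = 2, so Bézout bound = 2.
Scan x ∈ F_5. For each x, list the y ∈ F_5 with f(x, y) ≡ 0 and those with g(x, y) ≡ 0 (mod 5); the common zeros in that column are the intersection.
  x = 0: f ≡ 0 at y ∈ {1}; g ≡ 0 at y ∈ {4}; common: ∅.
  x = 1: f ≡ 0 at y ∈ {1}; g ≡ 0 at y ∈ {2}; common: ∅.
  x = 2: f ≡ 0 at y ∈ {1}; g ≡ 0 at y ∈ {0}; common: ∅.
  x = 3: f ≡ 0 at y ∈ {1}; g ≡ 0 at y ∈ {3}; common: ∅.
  x = 4: f ≡ 0 at y ∈ {1}; g ≡ 0 at y ∈ {0, 1, 2, 3, 4}; common: {1}.
Collecting: common zeros = {(4, 1)}, so the count is 1.
Comparison with the Bézout bound: 1 ≤ 2 = deg(f)·deg(g), as expected for curves with no common component (the affine F_5-count falls short of the bound because intersections may lie at infinity, over extension fields, or carry multiplicity).


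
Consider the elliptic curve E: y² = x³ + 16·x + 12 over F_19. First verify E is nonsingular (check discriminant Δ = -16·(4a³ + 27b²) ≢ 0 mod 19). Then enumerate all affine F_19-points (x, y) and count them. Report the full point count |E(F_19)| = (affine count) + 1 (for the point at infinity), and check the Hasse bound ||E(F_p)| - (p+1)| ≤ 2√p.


Affine points = {(3, 7), (3, 12), (4, 8), (4, 11), (6, 1), (6, 18), (7, 7), (7, 12), (8, 5), (8, 14), (9, 7), (9, 12), (13, 2), (13, 17), (14, 4), (14, 15), (15, 6), (15, 13)}; affine count = 18; |E(F_19)| = 19.

Discriminant check: Δ ∝ 4a³ + 27b² = 4·16³ + 27·12² = 4·4096 + 27·144 ≡ 18 (mod 19). Nonzero ⇒ E is nonsingular.
For each x ∈ F_19, compute rhs = x³ + 16·x + 12 mod 19, then count y ∈ F_19 with y² ≡ rhs.
  x = 0: rhs = 12, matching y values: none (0 points).
  x = 1: rhs = 10, matching y values: none (0 points).
  x = 2: rhs = 14, matching y values: none (0 points).
  x = 3: rhs = 11, matching y values: 7, 12 (2 points).
  x = 4: rhs = 7, matching y values: 8, 11 (2 points).
  x = 5: rhs = 8, matching y values: none (0 points).
  x = 6: rhs = 1, matching y values: 1, 18 (2 points).
  x = 7: rhs = 11, matching y values: 7, 12 (2 points).
  x = 8: rhs = 6, matching y values: 5, 14 (2 points).
  x = 9: rhs = 11, matching y values: 7, 12 (2 points).
  x = 10: rhs = 13, matching y values: none (0 points).
  x = 11: rhs = 18, matching y values: none (0 points).
  x = 12: rhs = 13, matching y values: none (0 points).
  x = 13: rhs = 4, matching y values: 2, 17 (2 points).
  x = 14: rhs = 16, matching y values: 4, 15 (2 points).
  x = 15: rhs = 17, matching y values: 6, 13 (2 points).
  x = 16: rhs = 13, matching y values: none (0 points).
  x = 17: rhs = 10, matching y values: none (0 points).
  x = 18: rhs = 14, matching y values: none (0 points).
Total affine count: 18.
Full point count |E(F_19)| = 18 + 1 = 19.
Hasse bound: |19 − (19+1)| = |-1| = 1 ≤ 2√19 ≈ 8.7178 ✓.


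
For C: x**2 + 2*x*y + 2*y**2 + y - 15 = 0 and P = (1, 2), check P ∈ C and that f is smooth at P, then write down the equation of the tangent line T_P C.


Tangent line at P: 6*x + 11*y - 28 = 0.

Step 1: f(1, 2) = 0, so P lies on C.
Step 2: partial derivatives
  f_x(x, y) = 2*x + 2*y, f_y(x, y) = 2*x + 4*y + 1.
  f_x(P) = 6, f_y(P) = 11 (gradient nonzero, so P is smooth).
Step 3: tangent line at P: 6·(x − 1) + 11·(y − 2) = 0.
Expanding: 6*x + 11*y - 28 = 0.


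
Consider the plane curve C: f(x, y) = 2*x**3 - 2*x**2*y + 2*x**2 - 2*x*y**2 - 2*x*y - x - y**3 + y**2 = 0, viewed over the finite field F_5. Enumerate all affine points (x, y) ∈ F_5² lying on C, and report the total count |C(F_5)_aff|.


Affine F_5-points: {(0, 0), (0, 1), (1, 3), (3, 3), (4, 2), (4, 4)}; count = 6.

For each of the 25 pairs (x, y) ∈ F_5², evaluate f(x, y) mod 5. Record the zeros.
  x = 0: [0↦0, 1↦0, 2↦1, 3↦2, 4↦2]  zeros at y ∈ {0, 1}
  x = 1: [0↦3, 1↦2, 2↦3, 3↦0, 4↦2]  zeros at y ∈ {3}
  x = 2: [0↦2, 1↦1, 2↦3, 3↦2, 4↦2]  zeros at y ∈ ∅
  x = 3: [0↦4, 1↦4, 2↦3, 3↦0, 4↦4]  zeros at y ∈ {3}
  x = 4: [0↦1, 1↦3, 2↦0, 3↦1, 4↦0]  zeros at y ∈ {2, 4}
Collecting zeros: affine points = {(0, 0), (0, 1), (1, 3), (3, 3), (4, 2), (4, 4)}.
Total count |C(F_5)_aff| = 6.


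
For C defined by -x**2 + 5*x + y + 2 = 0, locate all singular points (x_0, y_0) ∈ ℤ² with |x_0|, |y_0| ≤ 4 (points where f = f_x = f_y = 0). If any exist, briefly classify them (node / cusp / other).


No singular points in the scanned grid; C is smooth there.

Compute partial derivatives:
  f_x = 5 - 2*x.
  f_y = 1.
f_y = 1 is a nonzero constant, so f_y never vanishes: no point (x, y) can satisfy f = f_x = f_y = 0. In particular no (x, y) ∈ {−4, ..., 4}² is singular; the curve is smooth.


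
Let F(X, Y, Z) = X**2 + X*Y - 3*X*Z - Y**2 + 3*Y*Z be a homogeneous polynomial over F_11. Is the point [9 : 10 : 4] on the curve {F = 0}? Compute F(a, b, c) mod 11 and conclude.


F(9,10,4) ≡ 6 (mod 11); P is NOT on the curve.

Evaluate F(9, 10, 4) term-by-term (mod 11).
  X**2 ↦ 1·81·1·1 = 81
  X*Y ↦ 1·9·10·1 = 90
  -3*X*Z ↦ -3·9·1·4 = -108
  -Y**2 ↦ -1·1·100·1 = -100
  3*Y*Z ↦ 3·1·10·4 = 120
Sum: F(9, 10, 4) = (81) + (90) + (-108) + (-100) + (120) = 83.
Reducing mod 11: 83 ≡ 6 (mod 11).
Since F(a, b, c) ≡ 6 ≠ 0 (mod 11), P does NOT lie on the curve.


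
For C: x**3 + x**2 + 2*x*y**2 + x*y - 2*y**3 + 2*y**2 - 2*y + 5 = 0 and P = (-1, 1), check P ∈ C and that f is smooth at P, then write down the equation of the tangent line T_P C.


Tangent line at P: 4*x - 9*y + 13 = 0.

Step 1: f(-1, 1) = 0, so P lies on C.
Step 2: partial derivatives
  f_x(x, y) = 3*x**2 + 2*x + 2*y**2 + y, f_y(x, y) = 4*x*y + x - 6*y**2 + 4*y - 2.
  f_x(P) = 4, f_y(P) = -9 (gradient nonzero, so P is smooth).
Step 3: tangent line at P: 4·(x − -1) + -9·(y − 1) = 0.
Expanding: 4*x - 9*y + 13 = 0.


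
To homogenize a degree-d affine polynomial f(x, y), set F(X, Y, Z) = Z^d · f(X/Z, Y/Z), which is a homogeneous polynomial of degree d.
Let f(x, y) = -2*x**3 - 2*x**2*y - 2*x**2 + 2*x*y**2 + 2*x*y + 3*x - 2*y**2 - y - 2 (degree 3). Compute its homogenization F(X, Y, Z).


F(X, Y, Z) = -2*X**3 - 2*X**2*Y - 2*X**2*Z + 2*X*Y**2 + 2*X*Y*Z + 3*X*Z**2 - 2*Y**2*Z - Y*Z**2 - 2*Z**3

deg(f) = 3.
Substitute x = X/Z, y = Y/Z into f, then multiply by Z^3.
  monomial -2·x^3·y^0 ↦ -2·X^3·Y^0·Z^0.
  monomial -2·x^2·y^1 ↦ -2·X^2·Y^1·Z^0.
  monomial -2·x^2·y^0 ↦ -2·X^2·Y^0·Z^1.
  monomial 2·x^1·y^2 ↦ 2·X^1·Y^2·Z^0.
  monomial 2·x^1·y^1 ↦ 2·X^1·Y^1·Z^1.
  monomial 3·x^1·y^0 ↦ 3·X^1·Y^0·Z^2.
  monomial -2·x^0·y^2 ↦ -2·X^0·Y^2·Z^1.
  monomial -1·x^0·y^1 ↦ -1·X^0·Y^1·Z^2.
  monomial -2·x^0·y^0 ↦ -2·X^0·Y^0·Z^3.
Collecting: F(X, Y, Z) = -2*X**3 - 2*X**2*Y - 2*X**2*Z + 2*X*Y**2 + 2*X*Y*Z + 3*X*Z**2 - 2*Y**2*Z - Y*Z**2 - 2*Z**3.


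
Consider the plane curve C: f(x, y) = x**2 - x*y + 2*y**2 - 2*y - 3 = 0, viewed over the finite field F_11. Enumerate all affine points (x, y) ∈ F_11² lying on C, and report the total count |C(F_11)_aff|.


Affine F_11-points: {(1, 2), (1, 5), (4, 5), (4, 9), (5, 0), (5, 9), (6, 0), (6, 4), (9, 4), (9, 7)}; count = 10.

For each of the 121 pairs (x, y) ∈ F_11², evaluate f(x, y) mod 11. Record the zeros.
  x = 0: [0↦8, 1↦8, 2↦1, 3↦9, 4↦10, 5↦4, 6↦2, 7↦4, 8↦10, 9↦9, 10↦1]  zeros at y ∈ ∅
  x = 1: [0↦9, 1↦8, 2↦0, 3↦7, 4↦7, 5↦0, 6↦8, 7↦9, 8↦3, 9↦1, 10↦3]  zeros at y ∈ {2, 5}
  x = 2: [0↦1, 1↦10, 2↦1, 3↦7, 4↦6, 5↦9, 6↦5, 7↦5, 8↦9, 9↦6, 10↦7]  zeros at y ∈ ∅
  x = 3: [0↦6, 1↦3, 2↦4, 3↦9, 4↦7, 5↦9, 6↦4, 7↦3, 8↦6, 9↦2, 10↦2]  zeros at y ∈ ∅
  x = 4: [0↦2, 1↦9, 2↦9, 3↦2, 4↦10, 5↦0, 6↦5, 7↦3, 8↦5, 9↦0, 10↦10]  zeros at y ∈ {5, 9}
  x = 5: [0↦0, 1↦6, 2↦5, 3↦8, 4↦4, 5↦4, 6↦8, 7↦5, 8↦6, 9↦0, 10↦9]  zeros at y ∈ {0, 9}
  x = 6: [0↦0, 1↦5, 2↦3, 3↦5, 4↦0, 5↦10, 6↦2, 7↦9, 8↦9, 9↦2, 10↦10]  zeros at y ∈ {0, 4}
  x = 7: [0↦2, 1↦6, 2↦3, 3↦4, 4↦9, 5↦7, 6↦9, 7↦4, 8↦3, 9↦6, 10↦2]  zeros at y ∈ ∅
  x = 8: [0↦6, 1↦9, 2↦5, 3↦5, 4↦9, 5↦6, 6↦7, 7↦1, 8↦10, 9↦1, 10↦7]  zeros at y ∈ ∅
  x = 9: [0↦1, 1↦3, 2↦9, 3↦8, 4↦0, 5↦7, 6↦7, 7↦0, 8↦8, 9↦9, 10↦3]  zeros at y ∈ {4, 7}
  x = 10: [0↦9, 1↦10, 2↦4, 3↦2, 4↦4, 5↦10, 6↦9, 7↦1, 8↦8, 9↦8, 10↦1]  zeros at y ∈ ∅
Collecting zeros: affine points = {(1, 2), (1, 5), (4, 5), (4, 9), (5, 0), (5, 9), (6, 0), (6, 4), (9, 4), (9, 7)}.
Total count |C(F_11)_aff| = 10.


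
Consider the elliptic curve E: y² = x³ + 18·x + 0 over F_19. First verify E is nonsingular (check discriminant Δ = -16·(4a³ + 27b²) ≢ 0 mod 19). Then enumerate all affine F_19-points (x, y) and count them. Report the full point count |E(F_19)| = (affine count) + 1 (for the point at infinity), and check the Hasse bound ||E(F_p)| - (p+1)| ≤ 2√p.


Affine points = {(0, 0), (1, 0), (2, 5), (2, 14), (3, 9), (3, 10), (5, 5), (5, 14), (6, 1), (6, 18), (9, 6), (9, 13), (11, 3), (11, 16), (12, 5), (12, 14), (15, 4), (15, 15), (18, 0)}; affine count = 19; |E(F_19)| = 20.

Discriminant check: Δ ∝ 4a³ + 27b² = 4·18³ + 27·0² = 4·5832 + 27·0 ≡ 15 (mod 19). Nonzero ⇒ E is nonsingular.
For each x ∈ F_19, compute rhs = x³ + 18·x + 0 mod 19, then count y ∈ F_19 with y² ≡ rhs.
  x = 0: rhs = 0, matching y values: 0 (1 points).
  x = 1: rhs = 0, matching y values: 0 (1 points).
  x = 2: rhs = 6, matching y values: 5, 14 (2 points).
  x = 3: rhs = 5, matching y values: 9, 10 (2 points).
  x = 4: rhs = 3, matching y values: none (0 points).
  x = 5: rhs = 6, matching y values: 5, 14 (2 points).
  x = 6: rhs = 1, matching y values: 1, 18 (2 points).
  x = 7: rhs = 13, matching y values: none (0 points).
  x = 8: rhs = 10, matching y values: none (0 points).
  x = 9: rhs = 17, matching y values: 6, 13 (2 points).
  x = 10: rhs = 2, matching y values: none (0 points).
  x = 11: rhs = 9, matching y values: 3, 16 (2 points).
  x = 12: rhs = 6, matching y values: 5, 14 (2 points).
  x = 13: rhs = 18, matching y values: none (0 points).
  x = 14: rhs = 13, matching y values: none (0 points).
  x = 15: rhs = 16, matching y values: 4, 15 (2 points).
  x = 16: rhs = 14, matching y values: none (0 points).
  x = 17: rhs = 13, matching y values: none (0 points).
  x = 18: rhs = 0, matching y values: 0 (1 points).
Total affine count: 19.
Full point count |E(F_19)| = 19 + 1 = 20.
Hasse bound: |20 − (19+1)| = |0| = 0 ≤ 2√19 ≈ 8.7178 ✓.


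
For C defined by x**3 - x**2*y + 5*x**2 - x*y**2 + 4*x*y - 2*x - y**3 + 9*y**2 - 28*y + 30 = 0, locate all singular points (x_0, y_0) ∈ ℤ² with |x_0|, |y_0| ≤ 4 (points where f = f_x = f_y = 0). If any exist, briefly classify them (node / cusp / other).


Singular points: {(-1, 3)}; classification: node.

Compute partial derivatives:
  f_x = 3*x**2 - 2*x*y + 10*x - y**2 + 4*y - 2.
  f_y = -x**2 - 2*x*y + 4*x - 3*y**2 + 18*y - 28.
Scan x_0 ∈ {−4, ..., 4}. For each x_0, f_y(x_0, y) is a polynomial in y; find its integer roots y ∈ {−4, ..., 4}, then test f_x and f at those candidates.
  x = -4: f_y(-4, y) = -3*y**2 + 26*y - 60; no integer root y with |y| ≤ 4.
  x = -3: f_y(-3, y) = -3*y**2 + 24*y - 49; no integer root y with |y| ≤ 4.
  x = -2: f_y(-2, y) = -3*y**2 + 22*y - 40; vanishes at y ∈ {4}. (-2, 4): f_x = 6 ≠ 0.
  x = -1: f_y(-1, y) = -3*y**2 + 20*y - 33; vanishes at y ∈ {3}. (-1, 3): f_x = 0, f = 0 — SINGULAR.
  x = 0: f_y(0, y) = -3*y**2 + 18*y - 28; no integer root y with |y| ≤ 4.
  x = 1: f_y(1, y) = -3*y**2 + 16*y - 25; no integer root y with |y| ≤ 4.
  x = 2: f_y(2, y) = -3*y**2 + 14*y - 24; no integer root y with |y| ≤ 4.
  x = 3: f_y(3, y) = -3*y**2 + 12*y - 25; no integer root y with |y| ≤ 4.
  x = 4: f_y(4, y) = -3*y**2 + 10*y - 28; no integer root y with |y| ≤ 4.
Only singular point on the grid: (-1, 3).
Classify: substitute x = -1 + u, y = 3 + v and expand: f = u**3 - u**2*v - u**2 - u*v**2 - v**3 + v**2.
No constant or linear terms (consistent with a singular point). Quadratic part: -u**2 + v**2. Cubic part: u**3 - u**2*v - u*v**2 - v**3.
The quadratic part v**2 - u**2 = (v − u)(v + u) splits into two distinct linear factors, so there are two distinct tangent lines y − 3 = ±(x − -1) — this is a node (ordinary double point).
Classification: node.


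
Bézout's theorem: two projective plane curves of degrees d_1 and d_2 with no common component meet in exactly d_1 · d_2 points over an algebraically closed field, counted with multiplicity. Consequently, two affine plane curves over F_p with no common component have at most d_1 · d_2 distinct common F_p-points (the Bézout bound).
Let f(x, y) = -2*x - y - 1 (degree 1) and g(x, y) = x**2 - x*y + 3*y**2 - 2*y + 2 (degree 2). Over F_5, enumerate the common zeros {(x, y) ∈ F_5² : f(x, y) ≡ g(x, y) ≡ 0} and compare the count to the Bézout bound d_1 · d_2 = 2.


Common zeros: {(4, 1)}; count = 1; Bézout bound = 2.

deg(f) = 1, deg(g) = 2, so Bézout bound = 2.
Scan x ∈ F_5. For each x, list the y ∈ F_5 with f(x, y) ≡ 0 and those with g(x, y) ≡ 0 (mod 5); the common zeros in that column are the intersection.
  x = 0: f ≡ 0 at y ∈ {4}; g ≡ 0 at y ∈ {2}; common: ∅.
  x = 1: f ≡ 0 at y ∈ {2}; g ≡ 0 at y ∈ ∅; common: ∅.
  x = 2: f ≡ 0 at y ∈ {0}; g ≡ 0 at y ∈ {1, 2}; common: ∅.
  x = 3: f ≡ 0 at y ∈ {3}; g ≡ 0 at y ∈ ∅; common: ∅.
  x = 4: f ≡ 0 at y ∈ {1}; g ≡ 0 at y ∈ {1}; common: {1}.
Collecting: common zeros = {(4, 1)}, so the count is 1.
Comparison with the Bézout bound: 1 ≤ 2 = deg(f)·deg(g), as expected for curves with no common component (the affine F_5-count falls short of the bound because intersections may lie at infinity, over extension fields, or carry multiplicity).


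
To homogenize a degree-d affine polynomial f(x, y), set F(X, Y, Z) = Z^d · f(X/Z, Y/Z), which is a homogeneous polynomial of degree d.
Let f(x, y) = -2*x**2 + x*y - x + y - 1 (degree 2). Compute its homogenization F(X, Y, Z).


F(X, Y, Z) = -2*X**2 + X*Y - X*Z + Y*Z - Z**2

deg(f) = 2.
Substitute x = X/Z, y = Y/Z into f, then multiply by Z^2.
  monomial -2·x^2·y^0 ↦ -2·X^2·Y^0·Z^0.
  monomial 1·x^1·y^1 ↦ 1·X^1·Y^1·Z^0.
  monomial -1·x^1·y^0 ↦ -1·X^1·Y^0·Z^1.
  monomial 1·x^0·y^1 ↦ 1·X^0·Y^1·Z^1.
  monomial -1·x^0·y^0 ↦ -1·X^0·Y^0·Z^2.
Collecting: F(X, Y, Z) = -2*X**2 + X*Y - X*Z + Y*Z - Z**2.


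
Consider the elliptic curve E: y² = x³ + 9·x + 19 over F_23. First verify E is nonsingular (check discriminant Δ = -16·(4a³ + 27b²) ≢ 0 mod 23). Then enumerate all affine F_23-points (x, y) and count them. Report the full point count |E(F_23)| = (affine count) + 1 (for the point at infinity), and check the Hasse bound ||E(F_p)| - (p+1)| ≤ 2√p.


Affine points = {(1, 11), (1, 12), (3, 2), (3, 21), (4, 2), (4, 21), (6, 6), (6, 17), (9, 1), (9, 22), (11, 0), (16, 2), (16, 21), (17, 5), (17, 18), (21, 4), (21, 19), (22, 3), (22, 20)}; affine count = 19; |E(F_23)| = 20.

Discriminant check: Δ ∝ 4a³ + 27b² = 4·9³ + 27·19² = 4·729 + 27·361 ≡ 13 (mod 23). Nonzero ⇒ E is nonsingular.
For each x ∈ F_23, compute rhs = x³ + 9·x + 19 mod 23, then count y ∈ F_23 with y² ≡ rhs.
  x = 0: rhs = 19, matching y values: none (0 points).
  x = 1: rhs = 6, matching y values: 11, 12 (2 points).
  x = 2: rhs = 22, matching y values: none (0 points).
  x = 3: rhs = 4, matching y values: 2, 21 (2 points).
  x = 4: rhs = 4, matching y values: 2, 21 (2 points).
  x = 5: rhs = 5, matching y values: none (0 points).
  x = 6: rhs = 13, matching y values: 6, 17 (2 points).
  x = 7: rhs = 11, matching y values: none (0 points).
  x = 8: rhs = 5, matching y values: none (0 points).
  x = 9: rhs = 1, matching y values: 1, 22 (2 points).
  x = 10: rhs = 5, matching y values: none (0 points).
  x = 11: rhs = 0, matching y values: 0 (1 points).
  x = 12: rhs = 15, matching y values: none (0 points).
  x = 13: rhs = 10, matching y values: none (0 points).
  x = 14: rhs = 14, matching y values: none (0 points).
  x = 15: rhs = 10, matching y values: none (0 points).
  x = 16: rhs = 4, matching y values: 2, 21 (2 points).
  x = 17: rhs = 2, matching y values: 5, 18 (2 points).
  x = 18: rhs = 10, matching y values: none (0 points).
  x = 19: rhs = 11, matching y values: none (0 points).
  x = 20: rhs = 11, matching y values: none (0 points).
  x = 21: rhs = 16, matching y values: 4, 19 (2 points).
  x = 22: rhs = 9, matching y values: 3, 20 (2 points).
Total affine count: 19.
Full point count |E(F_23)| = 19 + 1 = 20.
Hasse bound: |20 − (23+1)| = |-4| = 4 ≤ 2√23 ≈ 9.5917 ✓.


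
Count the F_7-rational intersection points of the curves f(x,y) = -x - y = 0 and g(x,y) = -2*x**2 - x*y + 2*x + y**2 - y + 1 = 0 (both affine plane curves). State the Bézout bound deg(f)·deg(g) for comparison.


Common zeros: {(2, 5)}; count = 1; Bézout bound = 2.

deg(f) = 1, deg(g) = 2, so Bézout bound = 2.
Scan x ∈ F_7. For each x, list the y ∈ F_7 with f(x, y) ≡ 0 and those with g(x, y) ≡ 0 (mod 7); the common zeros in that column are the intersection.
  x = 0: f ≡ 0 at y ∈ {0}; g ≡ 0 at y ∈ {3, 5}; common: ∅.
  x = 1: f ≡ 0 at y ∈ {6}; g ≡ 0 at y ∈ {1}; common: ∅.
  x = 2: f ≡ 0 at y ∈ {5}; g ≡ 0 at y ∈ {5}; common: {5}.
  x = 3: f ≡ 0 at y ∈ {4}; g ≡ 0 at y ∈ {1, 3}; common: ∅.
  x = 4: f ≡ 0 at y ∈ {3}; g ≡ 0 at y ∈ ∅; common: ∅.
  x = 5: f ≡ 0 at y ∈ {2}; g ≡ 0 at y ∈ ∅; common: ∅.
  x = 6: f ≡ 0 at y ∈ {1}; g ≡ 0 at y ∈ ∅; common: ∅.
Collecting: common zeros = {(2, 5)}, so the count is 1.
Comparison with the Bézout bound: 1 ≤ 2 = deg(f)·deg(g), as expected for curves with no common component (the affine F_7-count falls short of the bound because intersections may lie at infinity, over extension fields, or carry multiplicity).


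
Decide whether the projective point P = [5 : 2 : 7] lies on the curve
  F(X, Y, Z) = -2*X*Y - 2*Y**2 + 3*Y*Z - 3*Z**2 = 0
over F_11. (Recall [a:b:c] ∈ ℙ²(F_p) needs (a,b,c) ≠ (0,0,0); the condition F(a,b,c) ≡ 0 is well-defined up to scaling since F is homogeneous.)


F(5,2,7) ≡ 10 (mod 11); P is NOT on the curve.

Evaluate F(5, 2, 7) term-by-term (mod 11).
  -2*X*Y ↦ -2·5·2·1 = -20
  -2*Y**2 ↦ -2·1·4·1 = -8
  3*Y*Z ↦ 3·1·2·7 = 42
  -3*Z**2 ↦ -3·1·1·49 = -147
Sum: F(5, 2, 7) = (-20) + (-8) + (42) + (-147) = -133.
Reducing mod 11: -133 ≡ 10 (mod 11).
Since F(a, b, c) ≡ 10 ≠ 0 (mod 11), P does NOT lie on the curve.
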